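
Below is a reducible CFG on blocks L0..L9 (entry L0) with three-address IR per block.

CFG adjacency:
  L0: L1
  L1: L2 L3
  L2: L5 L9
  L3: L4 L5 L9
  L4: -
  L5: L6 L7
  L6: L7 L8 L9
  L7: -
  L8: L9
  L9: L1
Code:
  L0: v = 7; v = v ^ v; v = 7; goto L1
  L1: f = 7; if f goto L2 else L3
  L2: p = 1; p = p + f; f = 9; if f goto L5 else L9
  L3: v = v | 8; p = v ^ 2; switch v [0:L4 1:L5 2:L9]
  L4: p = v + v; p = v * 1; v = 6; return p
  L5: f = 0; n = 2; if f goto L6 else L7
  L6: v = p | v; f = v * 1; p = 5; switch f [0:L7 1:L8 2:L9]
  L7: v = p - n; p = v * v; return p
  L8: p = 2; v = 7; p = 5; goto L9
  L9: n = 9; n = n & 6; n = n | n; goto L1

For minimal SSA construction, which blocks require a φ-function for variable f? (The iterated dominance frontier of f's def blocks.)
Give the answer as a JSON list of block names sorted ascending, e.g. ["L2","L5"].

Answer: ["L1", "L5", "L7", "L9"]

Derivation:
idom tree: L1←L0 L2←L1 L3←L1 L4←L3 L5←L1 L6←L5 L7←L5 L8←L6 L9←L1
Join-block Dom:
  L1: preds {L0,L9}: {L0} ∩ {L0,L1,L9} = {L0}; idom=L0
  L5: preds {L2,L3}: {L0,L1,L2} ∩ {L0,L1,L3} = {L0,L1}; idom=L1
  L7: preds {L5,L6}: {L0,L1,L5} ∩ {L0,L1,L5,L6} = {L0,L1,L5}; idom=L5
  L9: preds {L2,L3,L6,L8}: {L0,L1,L2} ∩ {L0,L1,L3} ∩ {L0,L1,L5,L6} ∩ {L0,L1,L5,L6,L8} = {L0,L1}; idom=L1

DF derivation:
  join L1 pred L0: · stop@L0
  join L1 pred L9: L9→L1 stop@L0
  join L5 pred L2: L2 stop@L1
  join L5 pred L3: L3 stop@L1
  join L7 pred L5: · stop@L5
  join L7 pred L6: L6 stop@L5
  join L9 pred L2: L2 stop@L1
  join L9 pred L3: L3 stop@L1
  join L9 pred L6: L6→L5 stop@L1
  join L9 pred L8: L8→L6→L5 stop@L1
  L0: DF=∅
  L1: DF={L1}
  L2: DF={L5,L9}
  L3: DF={L5,L9}
  L4: DF=∅
  L5: DF={L9}
  L6: DF={L7,L9}
  L7: DF=∅
  L8: DF={L9}
  L9: DF={L1}

φ for f: defs {L1,L2,L5,L6}
  DF⁺ = {L1,L5,L7,L9}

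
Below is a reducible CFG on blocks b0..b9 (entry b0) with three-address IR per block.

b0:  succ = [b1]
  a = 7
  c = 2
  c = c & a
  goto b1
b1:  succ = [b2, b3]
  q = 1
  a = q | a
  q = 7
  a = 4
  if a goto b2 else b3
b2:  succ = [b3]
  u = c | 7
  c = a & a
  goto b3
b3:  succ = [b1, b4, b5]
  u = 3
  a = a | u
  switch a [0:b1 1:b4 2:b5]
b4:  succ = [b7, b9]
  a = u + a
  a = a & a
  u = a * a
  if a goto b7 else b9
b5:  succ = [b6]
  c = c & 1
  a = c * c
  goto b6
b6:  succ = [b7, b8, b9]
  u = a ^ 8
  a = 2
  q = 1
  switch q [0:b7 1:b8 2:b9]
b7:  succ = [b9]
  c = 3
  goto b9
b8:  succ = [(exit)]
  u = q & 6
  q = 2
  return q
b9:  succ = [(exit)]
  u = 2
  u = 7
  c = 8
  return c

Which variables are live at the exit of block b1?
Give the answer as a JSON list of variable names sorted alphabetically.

def/use:
  b0: def={a,c} ue=∅
  b1: def={a,q} ue={a}
  b2: def={c,u} ue={a,c}
  b3: def={a,u} ue={a}
  b4: def={a,u} ue={a,u}
  b5: def={a,c} ue={c}
  b6: def={a,q,u} ue={a}
  b7: def={c} ue=∅
  b8: def={q,u} ue={q}
  b9: def={c,u} ue=∅

Live sets:
  live b0: ∅→{a,c}
  live b1: {a,c}→{a,c}
  live b2: {a,c}→{a,c}
  live b3: {a,c}→{a,c,u}
  live b4: {a,u}→∅
  live b5: {c}→{a}
  live b6: {a}→{q}
  live b7: ∅→∅
  live b8: {q}→∅
  live b9: ∅→∅

live-out(b1) = ["a", "c"]

Answer: ["a", "c"]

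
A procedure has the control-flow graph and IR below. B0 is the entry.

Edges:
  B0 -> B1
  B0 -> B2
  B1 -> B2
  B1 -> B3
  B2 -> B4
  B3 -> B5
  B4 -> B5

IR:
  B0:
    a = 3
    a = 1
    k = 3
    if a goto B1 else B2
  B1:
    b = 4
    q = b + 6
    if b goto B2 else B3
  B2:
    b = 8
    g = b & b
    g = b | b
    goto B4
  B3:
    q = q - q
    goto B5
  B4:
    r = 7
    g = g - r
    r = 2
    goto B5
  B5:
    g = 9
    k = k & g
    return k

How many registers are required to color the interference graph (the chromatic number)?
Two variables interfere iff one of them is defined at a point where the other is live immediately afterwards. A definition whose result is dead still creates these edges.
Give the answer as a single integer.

Block summaries:
  B0: {a,k} / ∅
  B1: {b,q} / ∅
  B2: {b,g} / ∅
  B3: {q} / {q}
  B4: {g,r} / {g}
  B5: {g,k} / {k}

Backward fixpoint:
  B0: in=∅ out={k}
  B1: in={k} out={k,q}
  B2: in={k} out={g,k}
  B3: in={k,q} out={k}
  B4: in={g,k} out={k}
  B5: in={k} out=∅

Interfere edges:
  a — {k}
  b — {g,k,q}
  g — {b,k,r}
  k — {a,b,g,q,r}
  q — {b,k}
  r — {g,k}

Chromatic number:
  lower bound: {b,g,k} mutually conflict ⇒ χ ≥ 3
  assign a→r1 b→r1 g→r2 k→r0 q→r2 r→r1 — no edge inside a register ⇒ χ ≤ 3
  χ = 3

Answer: 3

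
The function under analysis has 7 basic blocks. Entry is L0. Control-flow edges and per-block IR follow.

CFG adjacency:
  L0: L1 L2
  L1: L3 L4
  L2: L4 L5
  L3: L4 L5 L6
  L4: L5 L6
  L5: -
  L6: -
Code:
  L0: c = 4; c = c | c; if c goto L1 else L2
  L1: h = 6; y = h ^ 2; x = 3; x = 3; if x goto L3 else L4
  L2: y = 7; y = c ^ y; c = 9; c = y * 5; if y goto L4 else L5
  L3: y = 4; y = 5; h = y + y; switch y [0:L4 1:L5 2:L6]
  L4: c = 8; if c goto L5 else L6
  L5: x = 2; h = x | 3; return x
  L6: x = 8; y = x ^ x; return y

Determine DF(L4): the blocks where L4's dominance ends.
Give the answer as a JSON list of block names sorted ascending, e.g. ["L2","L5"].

idom tree: L1←L0 L2←L0 L3←L1 L4←L0 L5←L0 L6←L0
Dom at joins:
  L4: preds {L1,L2,L3}: {L0,L1} ∩ {L0,L2} ∩ {L0,L1,L3} = {L0}; idom=L0
  L5: preds {L2,L3,L4}: {L0,L2} ∩ {L0,L1,L3} ∩ {L0,L4} = {L0}; idom=L0
  L6: preds {L3,L4}: {L0,L1,L3} ∩ {L0,L4} = {L0}; idom=L0

Frontier:
  join L4 pred L1: L1 stop@L0
  join L4 pred L2: L2 stop@L0
  join L4 pred L3: L3→L1 stop@L0
  join L5 pred L2: L2 stop@L0
  join L5 pred L3: L3→L1 stop@L0
  join L5 pred L4: L4 stop@L0
  join L6 pred L3: L3→L1 stop@L0
  join L6 pred L4: L4 stop@L0
  L0 → ∅
  L1 → {L4,L5,L6}
  L2 → {L4,L5}
  L3 → {L4,L5,L6}
  L4 → {L5,L6}
  L5 → ∅
  L6 → ∅

DF(L4) = ["L5", "L6"]

Answer: ["L5", "L6"]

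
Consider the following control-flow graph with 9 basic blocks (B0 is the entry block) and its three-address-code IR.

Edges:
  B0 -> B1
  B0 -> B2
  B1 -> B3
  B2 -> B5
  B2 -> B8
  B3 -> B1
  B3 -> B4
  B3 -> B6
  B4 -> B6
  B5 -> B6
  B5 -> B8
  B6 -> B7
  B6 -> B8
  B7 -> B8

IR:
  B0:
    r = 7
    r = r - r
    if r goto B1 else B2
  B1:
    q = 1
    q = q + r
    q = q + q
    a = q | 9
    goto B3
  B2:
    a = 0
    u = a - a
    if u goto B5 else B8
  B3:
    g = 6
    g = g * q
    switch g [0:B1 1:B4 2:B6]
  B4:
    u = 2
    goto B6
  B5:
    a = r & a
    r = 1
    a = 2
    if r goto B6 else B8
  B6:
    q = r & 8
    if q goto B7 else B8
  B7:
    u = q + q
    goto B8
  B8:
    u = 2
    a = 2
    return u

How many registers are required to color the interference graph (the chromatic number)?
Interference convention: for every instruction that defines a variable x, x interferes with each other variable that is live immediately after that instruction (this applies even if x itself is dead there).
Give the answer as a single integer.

Answer: 3

Derivation:
Block summaries:
  B0: def={r} ue=∅
  B1: def={a,q} ue={r}
  B2: def={a,u} ue=∅
  B3: def={g} ue={q}
  B4: def={u} ue=∅
  B5: def={a,r} ue={a,r}
  B6: def={q} ue={r}
  B7: def={u} ue={q}
  B8: def={a,u} ue=∅

Live sets:
  B0 li=∅ lo={r}
  B1 li={r} lo={q,r}
  B2 li={r} lo={a,r}
  B3 li={q,r} lo={r}
  B4 li={r} lo={r}
  B5 li={a,r} lo={r}
  B6 li={r} lo={q}
  B7 li={q} lo=∅
  B8 li=∅ lo=∅

Conflict graph:
  a↔{q,r,u}
  g↔{q,r}
  q↔{a,g,r}
  r↔{a,g,q,u}
  u↔{a,r}

Chromatic number:
  lower bound: {a,q,r} mutually conflict ⇒ χ ≥ 3
  assign a→R1 g→R1 q→R2 r→R0 u→R2 — no edge inside a register ⇒ χ ≤ 3
  χ = 3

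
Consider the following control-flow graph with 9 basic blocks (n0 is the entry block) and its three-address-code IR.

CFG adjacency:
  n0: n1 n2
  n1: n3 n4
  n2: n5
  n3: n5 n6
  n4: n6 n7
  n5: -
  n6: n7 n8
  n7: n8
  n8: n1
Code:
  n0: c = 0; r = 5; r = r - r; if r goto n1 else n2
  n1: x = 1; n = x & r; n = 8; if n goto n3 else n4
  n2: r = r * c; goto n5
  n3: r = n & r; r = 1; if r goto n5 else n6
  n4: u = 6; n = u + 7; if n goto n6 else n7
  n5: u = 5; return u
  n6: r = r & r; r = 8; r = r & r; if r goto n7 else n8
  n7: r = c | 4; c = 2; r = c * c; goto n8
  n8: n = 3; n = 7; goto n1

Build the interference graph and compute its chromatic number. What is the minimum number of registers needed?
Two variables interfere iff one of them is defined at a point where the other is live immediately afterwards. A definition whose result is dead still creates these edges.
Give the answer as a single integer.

Answer: 3

Working:
def/use:
  n0: def={c,r} ue=∅
  n1: def={n,x} ue={r}
  n2: def={r} ue={c,r}
  n3: def={r} ue={n,r}
  n4: def={n,u} ue=∅
  n5: def={u} ue=∅
  n6: def={r} ue={r}
  n7: def={c,r} ue={c}
  n8: def={n} ue=∅

Live sets:
  n0: in=∅ out={c,r}
  n1: in={c,r} out={c,n,r}
  n2: in={c,r} out=∅
  n3: in={c,n,r} out={c,r}
  n4: in={c,r} out={c,r}
  n5: in=∅ out=∅
  n6: in={c,r} out={c,r}
  n7: in={c} out={c,r}
  n8: in={c,r} out={c,r}

Conflict graph:
  c↔{n,r,u,x}
  n↔{c,r}
  r↔{c,n,u,x}
  u↔{c,r}
  x↔{c,r}

Colouring:
  clique {c,n,r} ⇒ need ≥ 3
  3-colouring: R0={c}  R1={r}  R2={n,u,x}
  χ = 3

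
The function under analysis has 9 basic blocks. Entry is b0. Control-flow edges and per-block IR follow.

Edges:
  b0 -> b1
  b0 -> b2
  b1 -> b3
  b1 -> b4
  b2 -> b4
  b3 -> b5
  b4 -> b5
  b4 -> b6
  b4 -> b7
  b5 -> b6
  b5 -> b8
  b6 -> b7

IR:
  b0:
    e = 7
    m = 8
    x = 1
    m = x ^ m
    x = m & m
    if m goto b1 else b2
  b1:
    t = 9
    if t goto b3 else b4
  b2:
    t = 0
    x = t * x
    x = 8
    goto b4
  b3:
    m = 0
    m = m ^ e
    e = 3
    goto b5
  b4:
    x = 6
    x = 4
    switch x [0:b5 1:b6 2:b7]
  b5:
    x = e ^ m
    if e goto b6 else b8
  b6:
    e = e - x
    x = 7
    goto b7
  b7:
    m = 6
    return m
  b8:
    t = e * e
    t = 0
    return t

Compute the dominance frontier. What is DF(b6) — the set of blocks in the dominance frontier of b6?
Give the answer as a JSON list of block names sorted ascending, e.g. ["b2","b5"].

Answer: ["b7"]

Working:
idom tree: b1←b0 b2←b0 b3←b1 b4←b0 b5←b0 b6←b0 b7←b0 b8←b5
Dom∩ at merges:
  b4: preds {b1,b2}: {b0,b1} ∩ {b0,b2} = {b0}; idom=b0
  b5: preds {b3,b4}: {b0,b1,b3} ∩ {b0,b4} = {b0}; idom=b0
  b6: preds {b4,b5}: {b0,b4} ∩ {b0,b5} = {b0}; idom=b0
  b7: preds {b4,b6}: {b0,b4} ∩ {b0,b6} = {b0}; idom=b0

DF walk-up:
  b4←b1: walk b1 to b0
  b4←b2: walk b2 to b0
  b5←b3: walk b3→b1 to b0
  b5←b4: walk b4 to b0
  b6←b4: walk b4 to b0
  b6←b5: walk b5 to b0
  b7←b4: walk b4 to b0
  b7←b6: walk b6 to b0
  b0 → ∅
  b1 → {b4,b5}
  b2 → {b4}
  b3 → {b5}
  b4 → {b5,b6,b7}
  b5 → {b6}
  b6 → {b7}
  b7 → ∅
  b8 → ∅

DF(b6) = ["b7"]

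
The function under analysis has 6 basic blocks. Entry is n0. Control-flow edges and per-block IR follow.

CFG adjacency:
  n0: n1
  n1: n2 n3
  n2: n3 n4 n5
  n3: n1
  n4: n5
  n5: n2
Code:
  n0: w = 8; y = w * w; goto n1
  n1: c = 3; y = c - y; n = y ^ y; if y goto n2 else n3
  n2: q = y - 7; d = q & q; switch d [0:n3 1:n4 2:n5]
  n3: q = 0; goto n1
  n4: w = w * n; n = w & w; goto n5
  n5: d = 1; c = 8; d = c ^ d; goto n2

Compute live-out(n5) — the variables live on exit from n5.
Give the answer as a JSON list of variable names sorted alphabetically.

Block summaries:
  n0 def {w,y} use ∅
  n1 def {c,n,y} use {y}
  n2 def {d,q} use {y}
  n3 def {q} use ∅
  n4 def {n,w} use {n,w}
  n5 def {c,d} use ∅

Backward fixpoint:
  n0: in=∅ out={w,y}
  n1: in={w,y} out={n,w,y}
  n2: in={n,w,y} out={n,w,y}
  n3: in={w,y} out={w,y}
  n4: in={n,w,y} out={n,w,y}
  n5: in={n,w,y} out={n,w,y}

live-out(n5) = ["n", "w", "y"]

Answer: ["n", "w", "y"]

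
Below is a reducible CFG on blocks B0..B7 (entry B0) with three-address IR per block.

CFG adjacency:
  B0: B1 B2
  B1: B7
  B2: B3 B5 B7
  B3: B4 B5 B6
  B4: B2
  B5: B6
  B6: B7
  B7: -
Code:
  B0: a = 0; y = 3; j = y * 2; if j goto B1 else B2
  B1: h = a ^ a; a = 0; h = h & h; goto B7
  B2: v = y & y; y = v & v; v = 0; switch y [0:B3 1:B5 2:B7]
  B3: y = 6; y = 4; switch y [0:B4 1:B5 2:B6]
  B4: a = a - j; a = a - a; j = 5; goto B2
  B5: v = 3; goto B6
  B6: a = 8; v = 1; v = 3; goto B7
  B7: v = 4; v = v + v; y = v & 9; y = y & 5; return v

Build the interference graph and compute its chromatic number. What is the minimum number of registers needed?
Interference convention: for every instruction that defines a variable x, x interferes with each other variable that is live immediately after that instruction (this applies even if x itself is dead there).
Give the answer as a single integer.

Block summaries:
  B0: def={a,j,y} ue=∅
  B1: def={a,h} ue={a}
  B2: def={v,y} ue={y}
  B3: def={y} ue=∅
  B4: def={a,j} ue={a,j}
  B5: def={v} ue=∅
  B6: def={a,v} ue=∅
  B7: def={v,y} ue=∅

Live sets:
  live B0: ∅→{a,j,y}
  live B1: {a}→∅
  live B2: {a,j,y}→{a,j}
  live B3: {a,j}→{a,j,y}
  live B4: {a,j,y}→{a,j,y}
  live B5: ∅→∅
  live B6: ∅→∅
  live B7: ∅→∅

Interfere edges:
  a↔{h,j,v,y}
  h↔{a}
  j↔{a,v,y}
  v↔{a,j,y}
  y↔{a,j,v}

Registers:
  lower bound: {a,j,v,y} mutually conflict ⇒ χ ≥ 4
  assign a→c0 h→c1 j→c1 v→c2 y→c3 — no edge inside a register ⇒ χ ≤ 4
  χ = 4

Answer: 4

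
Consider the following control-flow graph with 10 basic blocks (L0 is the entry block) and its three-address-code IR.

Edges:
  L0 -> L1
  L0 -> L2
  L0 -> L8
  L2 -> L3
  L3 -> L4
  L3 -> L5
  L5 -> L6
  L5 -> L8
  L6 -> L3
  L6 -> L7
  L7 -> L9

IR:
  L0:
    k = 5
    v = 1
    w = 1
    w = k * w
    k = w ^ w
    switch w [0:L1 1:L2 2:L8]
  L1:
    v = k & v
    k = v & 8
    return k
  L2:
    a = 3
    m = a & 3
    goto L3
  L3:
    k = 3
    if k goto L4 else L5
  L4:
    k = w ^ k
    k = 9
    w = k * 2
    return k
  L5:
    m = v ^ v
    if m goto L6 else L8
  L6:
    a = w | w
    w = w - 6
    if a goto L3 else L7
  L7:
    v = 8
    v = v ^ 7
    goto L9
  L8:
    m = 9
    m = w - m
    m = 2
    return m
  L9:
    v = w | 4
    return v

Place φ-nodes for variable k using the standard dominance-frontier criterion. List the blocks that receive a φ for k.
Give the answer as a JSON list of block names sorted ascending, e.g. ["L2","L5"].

Answer: ["L3", "L8"]

Derivation:
idom tree: L1←L0 L2←L0 L3←L2 L4←L3 L5←L3 L6←L5 L7←L6 L8←L0 L9←L7
Dom∩ at merges:
  L3: preds {L2,L6}: {L0,L2} ∩ {L0,L2,L3,L5,L6} = {L0,L2}; idom=L2
  L8: preds {L0,L5}: {L0} ∩ {L0,L2,L3,L5} = {L0}; idom=L0

Frontier:
  join L3 pred L2: · stop@L2
  join L3 pred L6: L6→L5→L3 stop@L2
  join L8 pred L0: · stop@L0
  join L8 pred L5: L5→L3→L2 stop@L0
  L0 → ∅
  L1 → ∅
  L2 → {L8}
  L3 → {L3,L8}
  L4 → ∅
  L5 → {L3,L8}
  L6 → {L3}
  L7 → ∅
  L8 → ∅
  L9 → ∅

φ for k: defs {L0,L1,L3,L4}
  DF⁺ = {L3,L8}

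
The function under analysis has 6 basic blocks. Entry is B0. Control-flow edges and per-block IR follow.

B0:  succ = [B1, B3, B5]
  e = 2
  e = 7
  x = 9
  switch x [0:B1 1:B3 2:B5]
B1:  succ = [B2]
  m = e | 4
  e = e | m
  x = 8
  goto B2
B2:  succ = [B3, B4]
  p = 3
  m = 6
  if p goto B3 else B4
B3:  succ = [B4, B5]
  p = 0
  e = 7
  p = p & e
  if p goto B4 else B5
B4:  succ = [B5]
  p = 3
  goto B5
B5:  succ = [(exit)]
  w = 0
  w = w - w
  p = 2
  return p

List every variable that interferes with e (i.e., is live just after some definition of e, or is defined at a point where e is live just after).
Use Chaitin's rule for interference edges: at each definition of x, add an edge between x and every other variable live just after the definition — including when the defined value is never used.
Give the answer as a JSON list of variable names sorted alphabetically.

Answer: ["m", "p", "x"]

Analysis:
Per-block:
  B0: def={e,x} ue=∅
  B1: def={e,m,x} ue={e}
  B2: def={m,p} ue=∅
  B3: def={e,p} ue=∅
  B4: def={p} ue=∅
  B5: def={p,w} ue=∅

Liveness:
  B0: in=∅ out={e}
  B1: in={e} out=∅
  B2: in=∅ out=∅
  B3: in=∅ out=∅
  B4: in=∅ out=∅
  B5: in=∅ out=∅

Conflict graph:
  e↔{m,p,x}
  m↔{e,p}
  p↔{e,m}
  w↔∅
  x↔{e}

N(e) = ["m", "p", "x"]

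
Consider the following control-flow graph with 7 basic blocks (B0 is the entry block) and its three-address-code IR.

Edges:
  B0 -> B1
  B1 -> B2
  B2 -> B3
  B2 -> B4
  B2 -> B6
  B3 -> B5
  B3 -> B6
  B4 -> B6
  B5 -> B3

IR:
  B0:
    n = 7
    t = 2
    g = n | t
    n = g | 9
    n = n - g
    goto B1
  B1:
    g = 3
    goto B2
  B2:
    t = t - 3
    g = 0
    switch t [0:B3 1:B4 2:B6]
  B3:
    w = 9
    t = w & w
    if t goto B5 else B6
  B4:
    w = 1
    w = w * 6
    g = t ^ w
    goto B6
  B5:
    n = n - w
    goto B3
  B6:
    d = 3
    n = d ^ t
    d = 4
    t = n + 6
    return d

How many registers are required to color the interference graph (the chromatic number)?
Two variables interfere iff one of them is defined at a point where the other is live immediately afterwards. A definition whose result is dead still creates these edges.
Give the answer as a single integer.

Block summaries:
  B0: {g,n,t} / ∅
  B1: {g} / ∅
  B2: {g,t} / {t}
  B3: {t,w} / ∅
  B4: {g,w} / {t}
  B5: {n} / {n,w}
  B6: {d,n,t} / {t}

Liveness:
  B0 li=∅ lo={n,t}
  B1 li={n,t} lo={n,t}
  B2 li={n,t} lo={n,t}
  B3 li={n} lo={n,t,w}
  B4 li={t} lo={t}
  B5 li={n,w} lo={n}
  B6 li={t} lo=∅

Interference:
  d: {n,t}
  g: {n,t}
  n: {d,g,t,w}
  t: {d,g,n,w}
  w: {n,t}

Chromatic number:
  lower bound: {d,n,t} mutually conflict ⇒ χ ≥ 3
  assign d→R2 g→R2 n→R0 t→R1 w→R2 — no edge inside a register ⇒ χ ≤ 3
  χ = 3

Answer: 3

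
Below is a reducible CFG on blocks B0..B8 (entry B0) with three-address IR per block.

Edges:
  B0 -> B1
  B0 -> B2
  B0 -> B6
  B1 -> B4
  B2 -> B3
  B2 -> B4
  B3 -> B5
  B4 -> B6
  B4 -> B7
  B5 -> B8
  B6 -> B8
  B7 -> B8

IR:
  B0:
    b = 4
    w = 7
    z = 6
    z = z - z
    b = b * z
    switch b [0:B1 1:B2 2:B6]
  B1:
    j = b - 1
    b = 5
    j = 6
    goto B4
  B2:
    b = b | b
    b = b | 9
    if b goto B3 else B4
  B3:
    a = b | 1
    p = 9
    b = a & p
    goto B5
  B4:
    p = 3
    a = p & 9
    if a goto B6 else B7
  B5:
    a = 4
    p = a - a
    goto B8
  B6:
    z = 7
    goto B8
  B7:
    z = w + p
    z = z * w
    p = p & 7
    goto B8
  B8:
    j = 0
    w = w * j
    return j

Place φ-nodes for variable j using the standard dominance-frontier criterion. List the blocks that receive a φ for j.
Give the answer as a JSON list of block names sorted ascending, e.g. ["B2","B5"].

Answer: ["B4", "B6", "B8"]

Working:
idom tree: B1←B0 B2←B0 B3←B2 B4←B0 B5←B3 B6←B0 B7←B4 B8←B0
Join-block Dom:
  B4: preds {B1,B2}: {B0,B1} ∩ {B0,B2} = {B0}; idom=B0
  B6: preds {B0,B4}: {B0} ∩ {B0,B4} = {B0}; idom=B0
  B8: preds {B5,B6,B7}: {B0,B2,B3,B5} ∩ {B0,B6} ∩ {B0,B4,B7} = {B0}; idom=B0

DF walk-up:
  B4←B1: walk B1 to B0
  B4←B2: walk B2 to B0
  B6←B0: walk · to B0
  B6←B4: walk B4 to B0
  B8←B5: walk B5→B3→B2 to B0
  B8←B6: walk B6 to B0
  B8←B7: walk B7→B4 to B0
  DF(B0)=∅
  DF(B1)={B4}
  DF(B2)={B4,B8}
  DF(B3)={B8}
  DF(B4)={B6,B8}
  DF(B5)={B8}
  DF(B6)={B8}
  DF(B7)={B8}
  DF(B8)=∅

φ for j: defs {B1,B8}
  DF⁺ = {B4,B6,B8}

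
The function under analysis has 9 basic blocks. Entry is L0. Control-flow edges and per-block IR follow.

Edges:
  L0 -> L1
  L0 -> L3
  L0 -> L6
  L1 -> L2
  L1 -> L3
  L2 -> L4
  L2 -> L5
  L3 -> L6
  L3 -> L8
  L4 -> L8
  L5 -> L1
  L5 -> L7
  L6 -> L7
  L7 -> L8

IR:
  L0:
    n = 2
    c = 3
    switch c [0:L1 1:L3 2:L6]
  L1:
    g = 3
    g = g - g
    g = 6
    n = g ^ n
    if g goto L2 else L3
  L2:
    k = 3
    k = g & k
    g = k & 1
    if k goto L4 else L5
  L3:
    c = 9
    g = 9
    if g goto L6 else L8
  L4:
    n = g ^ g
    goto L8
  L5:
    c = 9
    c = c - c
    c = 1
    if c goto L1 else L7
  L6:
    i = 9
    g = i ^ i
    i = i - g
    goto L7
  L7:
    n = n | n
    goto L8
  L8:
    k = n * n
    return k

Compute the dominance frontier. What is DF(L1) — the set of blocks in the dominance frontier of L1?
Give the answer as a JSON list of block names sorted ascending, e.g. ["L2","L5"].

Answer: ["L1", "L3", "L7", "L8"]

Working:
idom tree: L1←L0 L2←L1 L3←L0 L4←L2 L5←L2 L6←L0 L7←L0 L8←L0
Dom∩ at merges:
  L1: preds {L0,L5}: {L0} ∩ {L0,L1,L2,L5} = {L0}; idom=L0
  L3: preds {L0,L1}: {L0} ∩ {L0,L1} = {L0}; idom=L0
  L6: preds {L0,L3}: {L0} ∩ {L0,L3} = {L0}; idom=L0
  L7: preds {L5,L6}: {L0,L1,L2,L5} ∩ {L0,L6} = {L0}; idom=L0
  L8: preds {L3,L4,L7}: {L0,L3} ∩ {L0,L1,L2,L4} ∩ {L0,L7} = {L0}; idom=L0

DF derivation:
  join L1 pred L0: · stop@L0
  join L1 pred L5: L5→L2→L1 stop@L0
  join L3 pred L0: · stop@L0
  join L3 pred L1: L1 stop@L0
  join L6 pred L0: · stop@L0
  join L6 pred L3: L3 stop@L0
  join L7 pred L5: L5→L2→L1 stop@L0
  join L7 pred L6: L6 stop@L0
  join L8 pred L3: L3 stop@L0
  join L8 pred L4: L4→L2→L1 stop@L0
  join L8 pred L7: L7 stop@L0
  L0 → ∅
  L1 → {L1,L3,L7,L8}
  L2 → {L1,L7,L8}
  L3 → {L6,L8}
  L4 → {L8}
  L5 → {L1,L7}
  L6 → {L7}
  L7 → {L8}
  L8 → ∅

DF(L1) = ["L1", "L3", "L7", "L8"]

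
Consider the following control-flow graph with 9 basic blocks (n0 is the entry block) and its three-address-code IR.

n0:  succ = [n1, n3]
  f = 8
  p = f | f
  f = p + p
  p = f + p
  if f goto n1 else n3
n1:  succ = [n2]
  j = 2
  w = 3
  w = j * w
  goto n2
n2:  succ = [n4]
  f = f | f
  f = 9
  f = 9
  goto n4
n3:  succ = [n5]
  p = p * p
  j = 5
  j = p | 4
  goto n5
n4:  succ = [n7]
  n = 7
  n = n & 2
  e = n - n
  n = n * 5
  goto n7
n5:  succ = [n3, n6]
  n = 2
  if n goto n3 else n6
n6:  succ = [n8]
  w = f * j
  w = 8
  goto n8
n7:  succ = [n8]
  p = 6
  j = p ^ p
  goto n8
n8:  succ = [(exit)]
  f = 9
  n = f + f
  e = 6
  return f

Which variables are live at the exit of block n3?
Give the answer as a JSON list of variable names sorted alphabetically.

Answer: ["f", "j", "p"]

Derivation:
Per-block:
  n0: def={f,p} ue=∅
  n1: def={j,w} ue=∅
  n2: def={f} ue={f}
  n3: def={j,p} ue={p}
  n4: def={e,n} ue=∅
  n5: def={n} ue=∅
  n6: def={w} ue={f,j}
  n7: def={j,p} ue=∅
  n8: def={e,f,n} ue=∅

Backward fixpoint:
  n0: in=∅ out={f,p}
  n1: in={f} out={f}
  n2: in={f} out=∅
  n3: in={f,p} out={f,j,p}
  n4: in=∅ out=∅
  n5: in={f,j,p} out={f,j,p}
  n6: in={f,j} out=∅
  n7: in=∅ out=∅
  n8: in=∅ out=∅

live-out(n3) = ["f", "j", "p"]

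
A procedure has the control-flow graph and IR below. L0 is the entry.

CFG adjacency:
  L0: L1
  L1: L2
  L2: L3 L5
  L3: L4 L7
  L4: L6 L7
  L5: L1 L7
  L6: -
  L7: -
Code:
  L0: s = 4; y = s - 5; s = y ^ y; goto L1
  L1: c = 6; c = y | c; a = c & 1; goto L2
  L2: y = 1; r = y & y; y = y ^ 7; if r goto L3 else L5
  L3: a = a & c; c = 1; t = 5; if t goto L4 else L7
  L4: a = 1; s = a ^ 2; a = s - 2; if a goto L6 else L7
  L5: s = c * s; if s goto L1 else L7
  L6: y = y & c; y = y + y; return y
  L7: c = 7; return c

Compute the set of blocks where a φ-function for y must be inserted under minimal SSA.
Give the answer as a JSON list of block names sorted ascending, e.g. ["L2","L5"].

idom tree: L1←L0 L2←L1 L3←L2 L4←L3 L5←L2 L6←L4 L7←L2
Join-block Dom:
  L1: preds {L0,L5}: {L0} ∩ {L0,L1,L2,L5} = {L0}; idom=L0
  L7: preds {L3,L4,L5}: {L0,L1,L2,L3} ∩ {L0,L1,L2,L3,L4} ∩ {L0,L1,L2,L5} = {L0,L1,L2}; idom=L2

Frontier:
  join L1 pred L0: · stop@L0
  join L1 pred L5: L5→L2→L1 stop@L0
  join L7 pred L3: L3 stop@L2
  join L7 pred L4: L4→L3 stop@L2
  join L7 pred L5: L5 stop@L2
  L0: DF=∅
  L1: DF={L1}
  L2: DF={L1}
  L3: DF={L7}
  L4: DF={L7}
  L5: DF={L1,L7}
  L6: DF=∅
  L7: DF=∅

φ for y: defs {L0,L2,L6}
  DF⁺ = {L1}

Answer: ["L1"]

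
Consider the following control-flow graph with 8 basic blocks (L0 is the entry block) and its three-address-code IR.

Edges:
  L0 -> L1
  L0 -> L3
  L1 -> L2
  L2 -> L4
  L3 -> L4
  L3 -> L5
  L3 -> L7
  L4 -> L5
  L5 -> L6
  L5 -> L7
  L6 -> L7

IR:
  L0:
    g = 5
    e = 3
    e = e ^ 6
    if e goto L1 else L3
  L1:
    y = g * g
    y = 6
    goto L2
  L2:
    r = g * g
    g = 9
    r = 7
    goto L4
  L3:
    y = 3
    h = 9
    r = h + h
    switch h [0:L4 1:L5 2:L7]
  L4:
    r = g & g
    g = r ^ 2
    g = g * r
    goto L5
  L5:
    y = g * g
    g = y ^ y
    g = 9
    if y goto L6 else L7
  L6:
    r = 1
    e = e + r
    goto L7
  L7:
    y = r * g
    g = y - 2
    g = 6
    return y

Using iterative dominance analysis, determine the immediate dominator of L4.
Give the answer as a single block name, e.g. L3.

Answer: L0

Working:
idom tree: L1←L0 L2←L1 L3←L0 L4←L0 L5←L0 L6←L5 L7←L0
Dom∩ at merges:
  L4: preds {L2,L3}: {L0,L1,L2} ∩ {L0,L3} = {L0}; idom=L0
  L5: preds {L3,L4}: {L0,L3} ∩ {L0,L4} = {L0}; idom=L0
  L7: preds {L3,L5,L6}: {L0,L3} ∩ {L0,L5} ∩ {L0,L5,L6} = {L0}; idom=L0

idom(L4) = L0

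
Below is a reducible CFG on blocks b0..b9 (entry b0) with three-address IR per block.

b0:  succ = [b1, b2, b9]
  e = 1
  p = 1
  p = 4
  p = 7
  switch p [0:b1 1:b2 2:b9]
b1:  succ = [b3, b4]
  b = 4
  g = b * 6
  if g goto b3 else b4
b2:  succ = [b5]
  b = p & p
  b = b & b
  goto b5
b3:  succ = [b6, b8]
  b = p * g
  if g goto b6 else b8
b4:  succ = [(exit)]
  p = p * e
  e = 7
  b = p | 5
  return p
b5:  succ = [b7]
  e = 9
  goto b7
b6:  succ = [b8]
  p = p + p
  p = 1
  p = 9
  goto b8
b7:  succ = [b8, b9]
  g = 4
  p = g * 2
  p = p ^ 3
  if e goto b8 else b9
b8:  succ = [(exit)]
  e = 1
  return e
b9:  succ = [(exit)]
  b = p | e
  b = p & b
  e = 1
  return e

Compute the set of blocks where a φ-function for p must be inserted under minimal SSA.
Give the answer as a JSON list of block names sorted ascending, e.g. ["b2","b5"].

idom tree: b1←b0 b2←b0 b3←b1 b4←b1 b5←b2 b6←b3 b7←b5 b8←b0 b9←b0
Dom∩ at merges:
  b8: preds {b3,b6,b7}: {b0,b1,b3} ∩ {b0,b1,b3,b6} ∩ {b0,b2,b5,b7} = {b0}; idom=b0
  b9: preds {b0,b7}: {b0} ∩ {b0,b2,b5,b7} = {b0}; idom=b0

DF derivation:
  b8←b3: walk b3→b1 to b0
  b8←b6: walk b6→b3→b1 to b0
  b8←b7: walk b7→b5→b2 to b0
  b9←b0: walk · to b0
  b9←b7: walk b7→b5→b2 to b0
  DF(b0)=∅
  DF(b1)={b8}
  DF(b2)={b8,b9}
  DF(b3)={b8}
  DF(b4)=∅
  DF(b5)={b8,b9}
  DF(b6)={b8}
  DF(b7)={b8,b9}
  DF(b8)=∅
  DF(b9)=∅

φ for p: defs {b0,b4,b6,b7}
  DF⁺ = {b8,b9}

Answer: ["b8", "b9"]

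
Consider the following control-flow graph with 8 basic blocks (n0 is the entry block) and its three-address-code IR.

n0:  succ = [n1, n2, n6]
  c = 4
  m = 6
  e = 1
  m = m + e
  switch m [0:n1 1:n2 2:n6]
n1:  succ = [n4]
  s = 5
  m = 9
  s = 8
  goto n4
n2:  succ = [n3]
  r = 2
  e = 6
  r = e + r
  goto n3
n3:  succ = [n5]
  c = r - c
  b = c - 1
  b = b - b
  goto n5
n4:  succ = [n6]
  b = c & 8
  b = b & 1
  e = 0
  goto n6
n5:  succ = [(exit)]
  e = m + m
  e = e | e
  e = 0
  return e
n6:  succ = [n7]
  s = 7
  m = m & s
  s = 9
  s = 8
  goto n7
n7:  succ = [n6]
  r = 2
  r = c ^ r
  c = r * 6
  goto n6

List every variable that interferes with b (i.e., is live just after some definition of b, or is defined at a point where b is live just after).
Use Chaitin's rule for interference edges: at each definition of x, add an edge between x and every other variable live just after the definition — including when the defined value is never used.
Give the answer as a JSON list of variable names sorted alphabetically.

Per-block:
  n0: {c,e,m} / ∅
  n1: {m,s} / ∅
  n2: {e,r} / ∅
  n3: {b,c} / {c,r}
  n4: {b,e} / {c}
  n5: {e} / {m}
  n6: {m,s} / {m}
  n7: {c,r} / {c}

Live sets:
  n0: in=∅ out={c,m}
  n1: in={c} out={c,m}
  n2: in={c,m} out={c,m,r}
  n3: in={c,m,r} out={m}
  n4: in={c,m} out={c,m}
  n5: in={m} out=∅
  n6: in={c,m} out={c,m}
  n7: in={c,m} out={c,m}

Interfere edges:
  b: {c,m}
  c: {b,e,m,r,s}
  e: {c,m,r}
  m: {b,c,e,r,s}
  r: {c,e,m}
  s: {c,m}

N(b) = ["c", "m"]

Answer: ["c", "m"]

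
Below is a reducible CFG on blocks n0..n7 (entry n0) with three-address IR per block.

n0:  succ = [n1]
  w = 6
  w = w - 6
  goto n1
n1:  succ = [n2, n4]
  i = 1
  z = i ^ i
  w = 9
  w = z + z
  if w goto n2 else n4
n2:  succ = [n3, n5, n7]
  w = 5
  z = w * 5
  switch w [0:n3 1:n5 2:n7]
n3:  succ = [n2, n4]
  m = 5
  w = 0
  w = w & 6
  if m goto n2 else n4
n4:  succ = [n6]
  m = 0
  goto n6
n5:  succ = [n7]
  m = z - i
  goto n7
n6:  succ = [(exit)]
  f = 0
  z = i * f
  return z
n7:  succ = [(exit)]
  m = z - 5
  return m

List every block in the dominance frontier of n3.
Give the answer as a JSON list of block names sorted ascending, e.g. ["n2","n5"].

idom tree: n1←n0 n2←n1 n3←n2 n4←n1 n5←n2 n6←n4 n7←n2
Dom at joins:
  n2: preds {n1,n3}: {n0,n1} ∩ {n0,n1,n2,n3} = {n0,n1}; idom=n1
  n4: preds {n1,n3}: {n0,n1} ∩ {n0,n1,n2,n3} = {n0,n1}; idom=n1
  n7: preds {n2,n5}: {n0,n1,n2} ∩ {n0,n1,n2,n5} = {n0,n1,n2}; idom=n2

Frontier:
  join n2 pred n1: · stop@n1
  join n2 pred n3: n3→n2 stop@n1
  join n4 pred n1: · stop@n1
  join n4 pred n3: n3→n2 stop@n1
  join n7 pred n2: · stop@n2
  join n7 pred n5: n5 stop@n2
  n0 → ∅
  n1 → ∅
  n2 → {n2,n4}
  n3 → {n2,n4}
  n4 → ∅
  n5 → {n7}
  n6 → ∅
  n7 → ∅

DF(n3) = ["n2", "n4"]

Answer: ["n2", "n4"]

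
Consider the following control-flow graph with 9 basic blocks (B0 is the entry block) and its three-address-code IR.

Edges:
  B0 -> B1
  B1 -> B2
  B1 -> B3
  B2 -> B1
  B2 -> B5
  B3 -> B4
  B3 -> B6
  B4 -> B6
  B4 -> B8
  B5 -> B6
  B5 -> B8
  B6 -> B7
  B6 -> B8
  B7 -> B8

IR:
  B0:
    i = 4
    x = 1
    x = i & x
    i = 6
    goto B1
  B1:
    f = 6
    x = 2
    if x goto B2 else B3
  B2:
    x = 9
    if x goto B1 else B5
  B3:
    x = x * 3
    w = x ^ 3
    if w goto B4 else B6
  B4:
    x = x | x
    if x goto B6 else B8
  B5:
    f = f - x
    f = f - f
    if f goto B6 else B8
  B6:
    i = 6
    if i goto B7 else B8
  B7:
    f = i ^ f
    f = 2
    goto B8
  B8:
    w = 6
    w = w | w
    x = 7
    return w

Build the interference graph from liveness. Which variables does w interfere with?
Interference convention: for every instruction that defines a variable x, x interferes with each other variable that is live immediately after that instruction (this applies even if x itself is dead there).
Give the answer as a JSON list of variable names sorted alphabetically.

def/use:
  B0: {i,x} / ∅
  B1: {f,x} / ∅
  B2: {x} / ∅
  B3: {w,x} / {x}
  B4: {x} / {x}
  B5: {f} / {f,x}
  B6: {i} / ∅
  B7: {f} / {f,i}
  B8: {w,x} / ∅

Backward fixpoint:
  B0: in=∅ out=∅
  B1: in=∅ out={f,x}
  B2: in={f} out={f,x}
  B3: in={f,x} out={f,x}
  B4: in={f,x} out={f}
  B5: in={f,x} out={f}
  B6: in={f} out={f,i}
  B7: in={f,i} out=∅
  B8: in=∅ out=∅

Interfere edges:
  f — {i,w,x}
  i — {f,x}
  w — {f,x}
  x — {f,i,w}

N(w) = ["f", "x"]

Answer: ["f", "x"]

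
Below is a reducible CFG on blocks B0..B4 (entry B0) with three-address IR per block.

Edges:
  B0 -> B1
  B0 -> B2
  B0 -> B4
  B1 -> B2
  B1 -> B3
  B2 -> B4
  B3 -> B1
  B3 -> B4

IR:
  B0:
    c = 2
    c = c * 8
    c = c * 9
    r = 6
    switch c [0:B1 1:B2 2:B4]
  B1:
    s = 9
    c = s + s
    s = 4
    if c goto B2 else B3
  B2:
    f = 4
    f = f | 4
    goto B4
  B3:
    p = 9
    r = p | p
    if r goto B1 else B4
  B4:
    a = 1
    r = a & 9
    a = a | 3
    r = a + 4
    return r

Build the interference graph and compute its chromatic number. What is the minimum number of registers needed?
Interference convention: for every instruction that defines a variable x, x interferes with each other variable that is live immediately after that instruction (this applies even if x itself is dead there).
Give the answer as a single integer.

Per-block:
  B0: def={c,r} ue=∅
  B1: def={c,s} ue=∅
  B2: def={f} ue=∅
  B3: def={p,r} ue=∅
  B4: def={a,r} ue=∅

Live sets:
  live B0: ∅→∅
  live B1: ∅→∅
  live B2: ∅→∅
  live B3: ∅→∅
  live B4: ∅→∅

Interference:
  a↔{r}
  c↔{r,s}
  f↔∅
  p↔∅
  r↔{a,c}
  s↔{c}

Registers:
  {a,r} pairwise interfere (2-clique) ⇒ χ ≥ 2
  assign a→R0 c→R0 f→R0 p→R0 r→R1 s→R1 — no edge inside a register ⇒ χ ≤ 2
  χ = 2

Answer: 2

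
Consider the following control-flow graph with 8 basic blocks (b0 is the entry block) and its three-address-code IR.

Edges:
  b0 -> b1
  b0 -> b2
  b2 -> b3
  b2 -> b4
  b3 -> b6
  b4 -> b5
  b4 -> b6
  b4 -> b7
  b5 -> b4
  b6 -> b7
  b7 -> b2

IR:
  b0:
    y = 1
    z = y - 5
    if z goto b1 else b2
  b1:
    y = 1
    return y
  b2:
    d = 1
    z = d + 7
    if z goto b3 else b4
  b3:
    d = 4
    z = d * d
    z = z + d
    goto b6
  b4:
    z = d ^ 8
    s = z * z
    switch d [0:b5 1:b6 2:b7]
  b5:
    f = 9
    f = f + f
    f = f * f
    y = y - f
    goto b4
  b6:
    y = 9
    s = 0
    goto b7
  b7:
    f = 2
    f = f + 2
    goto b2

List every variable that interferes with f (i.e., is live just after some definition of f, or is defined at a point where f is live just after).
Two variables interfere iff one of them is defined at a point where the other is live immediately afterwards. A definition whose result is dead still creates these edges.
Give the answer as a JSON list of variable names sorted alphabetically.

Block summaries:
  b0: def={y,z} ue=∅
  b1: def={y} ue=∅
  b2: def={d,z} ue=∅
  b3: def={d,z} ue=∅
  b4: def={s,z} ue={d}
  b5: def={f,y} ue={y}
  b6: def={s,y} ue=∅
  b7: def={f} ue=∅

Live sets:
  b0 li=∅ lo={y}
  b1 li=∅ lo=∅
  b2 li={y} lo={d,y}
  b3 li=∅ lo=∅
  b4 li={d,y} lo={d,y}
  b5 li={d,y} lo={d,y}
  b6 li=∅ lo={y}
  b7 li={y} lo={y}

Interfere edges:
  d — {f,s,y,z}
  f — {d,y}
  s — {d,y}
  y — {d,f,s,z}
  z — {d,y}

N(f) = ["d", "y"]

Answer: ["d", "y"]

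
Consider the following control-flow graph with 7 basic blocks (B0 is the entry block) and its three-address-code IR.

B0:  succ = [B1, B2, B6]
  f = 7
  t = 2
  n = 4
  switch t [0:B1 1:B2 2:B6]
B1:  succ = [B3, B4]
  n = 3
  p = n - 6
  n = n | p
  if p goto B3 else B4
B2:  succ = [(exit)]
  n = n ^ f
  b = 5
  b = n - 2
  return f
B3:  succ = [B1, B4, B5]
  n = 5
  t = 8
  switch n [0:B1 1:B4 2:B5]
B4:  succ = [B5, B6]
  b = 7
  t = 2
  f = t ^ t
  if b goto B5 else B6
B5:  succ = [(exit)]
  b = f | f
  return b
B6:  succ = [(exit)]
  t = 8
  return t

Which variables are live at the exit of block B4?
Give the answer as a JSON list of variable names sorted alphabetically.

Answer: ["f"]

Derivation:
def/use:
  B0: {f,n,t} / ∅
  B1: {n,p} / ∅
  B2: {b,n} / {f,n}
  B3: {n,t} / ∅
  B4: {b,f,t} / ∅
  B5: {b} / {f}
  B6: {t} / ∅

Live sets:
  B0: in=∅ out={f,n}
  B1: in={f} out={f}
  B2: in={f,n} out=∅
  B3: in={f} out={f}
  B4: in=∅ out={f}
  B5: in={f} out=∅
  B6: in=∅ out=∅

live-out(B4) = ["f"]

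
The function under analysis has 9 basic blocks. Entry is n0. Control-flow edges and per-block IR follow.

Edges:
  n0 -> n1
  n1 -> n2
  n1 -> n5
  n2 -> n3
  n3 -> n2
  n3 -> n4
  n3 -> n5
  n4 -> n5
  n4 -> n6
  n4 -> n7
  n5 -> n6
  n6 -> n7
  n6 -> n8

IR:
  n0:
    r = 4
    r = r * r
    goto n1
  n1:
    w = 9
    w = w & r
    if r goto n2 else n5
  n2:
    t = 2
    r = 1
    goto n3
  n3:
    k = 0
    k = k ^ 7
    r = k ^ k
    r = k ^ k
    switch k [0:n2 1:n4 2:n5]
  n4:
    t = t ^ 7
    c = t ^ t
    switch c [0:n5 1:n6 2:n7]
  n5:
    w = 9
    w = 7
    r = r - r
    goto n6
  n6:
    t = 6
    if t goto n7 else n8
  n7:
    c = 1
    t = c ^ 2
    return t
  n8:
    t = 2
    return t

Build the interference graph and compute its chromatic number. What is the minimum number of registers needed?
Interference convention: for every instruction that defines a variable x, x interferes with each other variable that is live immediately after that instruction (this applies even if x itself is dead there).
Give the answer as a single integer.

Answer: 3

Derivation:
Block summaries:
  n0: {r} / ∅
  n1: {w} / {r}
  n2: {r,t} / ∅
  n3: {k,r} / ∅
  n4: {c,t} / {t}
  n5: {r,w} / {r}
  n6: {t} / ∅
  n7: {c,t} / ∅
  n8: {t} / ∅

Live sets:
  n0 li=∅ lo={r}
  n1 li={r} lo={r}
  n2 li=∅ lo={t}
  n3 li={t} lo={r,t}
  n4 li={r,t} lo={r}
  n5 li={r} lo=∅
  n6 li=∅ lo=∅
  n7 li=∅ lo=∅
  n8 li=∅ lo=∅

Interfere edges:
  c — {r}
  k — {r,t}
  r — {c,k,t,w}
  t — {k,r}
  w — {r}

Registers:
  {k,r,t} pairwise interfere (3-clique) ⇒ χ ≥ 3
  assign c→r1 k→r1 r→r0 t→r2 w→r1 — no edge inside a register ⇒ χ ≤ 3
  χ = 3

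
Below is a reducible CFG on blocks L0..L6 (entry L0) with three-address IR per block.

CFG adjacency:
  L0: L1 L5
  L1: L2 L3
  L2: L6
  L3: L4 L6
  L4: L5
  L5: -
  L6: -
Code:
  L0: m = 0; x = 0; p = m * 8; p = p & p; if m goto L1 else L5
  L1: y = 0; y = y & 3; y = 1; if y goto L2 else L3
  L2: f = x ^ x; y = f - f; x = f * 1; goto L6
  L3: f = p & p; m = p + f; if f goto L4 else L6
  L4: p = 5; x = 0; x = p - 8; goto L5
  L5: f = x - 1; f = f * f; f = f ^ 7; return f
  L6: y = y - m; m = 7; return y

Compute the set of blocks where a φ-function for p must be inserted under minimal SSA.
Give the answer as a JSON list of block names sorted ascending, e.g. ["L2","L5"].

Answer: ["L5"]

Analysis:
idom tree: L1←L0 L2←L1 L3←L1 L4←L3 L5←L0 L6←L1
Dom∩ at merges:
  L5: preds {L0,L4}: {L0} ∩ {L0,L1,L3,L4} = {L0}; idom=L0
  L6: preds {L2,L3}: {L0,L1,L2} ∩ {L0,L1,L3} = {L0,L1}; idom=L1

DF derivation:
  join L5 pred L0: · stop@L0
  join L5 pred L4: L4→L3→L1 stop@L0
  join L6 pred L2: L2 stop@L1
  join L6 pred L3: L3 stop@L1
  L0 → ∅
  L1 → {L5}
  L2 → {L6}
  L3 → {L5,L6}
  L4 → {L5}
  L5 → ∅
  L6 → ∅

φ for p: defs {L0,L4}
  DF⁺ = {L5}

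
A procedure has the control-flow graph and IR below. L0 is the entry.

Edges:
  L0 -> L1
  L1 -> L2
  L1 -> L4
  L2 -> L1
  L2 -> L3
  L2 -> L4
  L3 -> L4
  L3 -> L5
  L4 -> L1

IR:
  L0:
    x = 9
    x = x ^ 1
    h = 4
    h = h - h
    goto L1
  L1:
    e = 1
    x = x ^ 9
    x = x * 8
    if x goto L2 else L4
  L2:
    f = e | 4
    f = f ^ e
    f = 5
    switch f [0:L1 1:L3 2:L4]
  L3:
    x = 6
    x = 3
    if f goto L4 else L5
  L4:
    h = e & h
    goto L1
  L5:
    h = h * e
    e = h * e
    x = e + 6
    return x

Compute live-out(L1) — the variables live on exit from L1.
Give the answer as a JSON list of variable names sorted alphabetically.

def/use:
  L0 def {h,x} use ∅
  L1 def {e,x} use {x}
  L2 def {f} use {e}
  L3 def {x} use {f}
  L4 def {h} use {e,h}
  L5 def {e,h,x} use {e,h}

Liveness:
  L0: in=∅ out={h,x}
  L1: in={h,x} out={e,h,x}
  L2: in={e,h,x} out={e,f,h,x}
  L3: in={e,f,h} out={e,h,x}
  L4: in={e,h,x} out={h,x}
  L5: in={e,h} out=∅

live-out(L1) = ["e", "h", "x"]

Answer: ["e", "h", "x"]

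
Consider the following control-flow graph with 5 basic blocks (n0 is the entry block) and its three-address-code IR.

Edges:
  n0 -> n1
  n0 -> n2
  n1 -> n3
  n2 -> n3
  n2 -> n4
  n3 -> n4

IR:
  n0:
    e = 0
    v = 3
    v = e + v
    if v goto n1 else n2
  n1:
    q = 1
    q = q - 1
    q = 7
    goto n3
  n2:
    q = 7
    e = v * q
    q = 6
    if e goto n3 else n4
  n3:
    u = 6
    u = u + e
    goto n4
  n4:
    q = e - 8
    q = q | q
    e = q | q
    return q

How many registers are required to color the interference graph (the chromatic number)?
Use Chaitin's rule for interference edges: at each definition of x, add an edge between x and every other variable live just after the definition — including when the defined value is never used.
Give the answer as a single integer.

Answer: 3

Derivation:
def/use:
  n0: {e,v} / ∅
  n1: {q} / ∅
  n2: {e,q} / {v}
  n3: {u} / {e}
  n4: {e,q} / {e}

Live sets:
  n0 li=∅ lo={e,v}
  n1 li={e} lo={e}
  n2 li={v} lo={e}
  n3 li={e} lo={e}
  n4 li={e} lo=∅

Interference:
  e↔{q,u,v}
  q↔{e,v}
  u↔{e}
  v↔{e,q}

Registers:
  lower bound: {e,q,v} mutually conflict ⇒ χ ≥ 3
  assign e→r0 q→r1 u→r1 v→r2 — no edge inside a register ⇒ χ ≤ 3
  χ = 3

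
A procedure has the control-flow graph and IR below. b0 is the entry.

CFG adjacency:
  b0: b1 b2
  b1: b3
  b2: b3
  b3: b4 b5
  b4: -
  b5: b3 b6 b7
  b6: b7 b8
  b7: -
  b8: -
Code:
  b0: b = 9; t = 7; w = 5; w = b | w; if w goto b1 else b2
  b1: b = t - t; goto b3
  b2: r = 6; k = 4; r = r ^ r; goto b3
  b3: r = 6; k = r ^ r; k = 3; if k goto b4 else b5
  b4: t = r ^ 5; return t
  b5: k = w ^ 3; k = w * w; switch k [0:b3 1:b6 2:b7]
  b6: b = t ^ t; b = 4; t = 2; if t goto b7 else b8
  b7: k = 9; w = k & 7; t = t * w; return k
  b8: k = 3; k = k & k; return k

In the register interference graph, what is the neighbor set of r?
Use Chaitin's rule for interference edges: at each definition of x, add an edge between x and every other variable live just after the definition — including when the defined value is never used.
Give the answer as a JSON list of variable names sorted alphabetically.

Answer: ["k", "t", "w"]

Analysis:
Per-block:
  b0: {b,t,w} / ∅
  b1: {b} / {t}
  b2: {k,r} / ∅
  b3: {k,r} / ∅
  b4: {t} / {r}
  b5: {k} / {w}
  b6: {b,t} / {t}
  b7: {k,t,w} / {t}
  b8: {k} / ∅

Live sets:
  b0 li=∅ lo={t,w}
  b1 li={t,w} lo={t,w}
  b2 li={t,w} lo={t,w}
  b3 li={t,w} lo={r,t,w}
  b4 li={r} lo=∅
  b5 li={t,w} lo={t,w}
  b6 li={t} lo={t}
  b7 li={t} lo=∅
  b8 li=∅ lo=∅

Interference:
  b — {t,w}
  k — {r,t,w}
  r — {k,t,w}
  t — {b,k,r,w}
  w — {b,k,r,t}

N(r) = ["k", "t", "w"]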